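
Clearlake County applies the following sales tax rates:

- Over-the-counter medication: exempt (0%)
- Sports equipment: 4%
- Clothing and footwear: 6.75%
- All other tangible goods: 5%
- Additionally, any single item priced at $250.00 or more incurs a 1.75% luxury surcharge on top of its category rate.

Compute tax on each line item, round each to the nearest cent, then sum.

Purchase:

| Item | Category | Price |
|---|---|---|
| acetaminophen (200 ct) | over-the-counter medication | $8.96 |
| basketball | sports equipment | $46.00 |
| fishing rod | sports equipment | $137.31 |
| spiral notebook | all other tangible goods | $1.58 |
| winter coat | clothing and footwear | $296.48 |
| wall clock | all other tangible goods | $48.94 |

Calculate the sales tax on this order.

$35.06

Acetaminophen (200 ct) $8.96: over-the-counter medication → 0% → $0.00
Basketball $46.00: sports equipment → 4% → $1.84
Fishing rod $137.31: sports equipment → 4% → $5.49
Spiral notebook $1.58: all other tangible goods → 5% → $0.08
Winter coat $296.48: clothing and footwear → 6.75% + 1.75% surcharge = 8.5% → $25.20
Wall clock $48.94: all other tangible goods → 5% → $2.45
Total tax = $1.84 + $5.49 + $0.08 + $25.20 + $2.45 = $35.06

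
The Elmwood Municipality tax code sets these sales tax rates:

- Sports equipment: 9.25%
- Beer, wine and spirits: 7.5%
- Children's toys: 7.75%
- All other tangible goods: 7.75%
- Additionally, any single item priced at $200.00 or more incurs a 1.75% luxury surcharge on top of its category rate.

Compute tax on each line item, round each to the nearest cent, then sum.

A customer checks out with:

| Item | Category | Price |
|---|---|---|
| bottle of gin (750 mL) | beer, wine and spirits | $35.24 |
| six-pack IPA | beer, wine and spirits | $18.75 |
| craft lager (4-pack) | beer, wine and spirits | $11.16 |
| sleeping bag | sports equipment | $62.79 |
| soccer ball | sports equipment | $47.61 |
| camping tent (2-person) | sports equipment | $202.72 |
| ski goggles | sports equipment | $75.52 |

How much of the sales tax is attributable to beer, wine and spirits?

$4.89

Bottle of gin (750 mL) $35.24: beer, wine and spirits → 7.5% → $2.64
Six-pack IPA $18.75: beer, wine and spirits → 7.5% → $1.41
Craft lager (4-pack) $11.16: beer, wine and spirits → 7.5% → $0.84
Tax on beer, wine and spirits = $2.64 + $1.41 + $0.84 = $4.89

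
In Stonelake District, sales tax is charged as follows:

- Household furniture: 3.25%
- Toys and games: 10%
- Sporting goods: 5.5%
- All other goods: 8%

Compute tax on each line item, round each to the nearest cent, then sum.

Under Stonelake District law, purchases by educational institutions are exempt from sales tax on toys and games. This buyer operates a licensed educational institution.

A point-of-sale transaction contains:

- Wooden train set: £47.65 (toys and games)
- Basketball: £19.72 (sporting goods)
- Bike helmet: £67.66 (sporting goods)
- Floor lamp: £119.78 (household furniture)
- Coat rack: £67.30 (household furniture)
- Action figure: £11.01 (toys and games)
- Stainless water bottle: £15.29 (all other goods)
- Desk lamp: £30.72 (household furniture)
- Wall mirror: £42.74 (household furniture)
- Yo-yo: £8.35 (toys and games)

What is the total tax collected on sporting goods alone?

Basketball £19.72: sporting goods → 5.5% → £1.08
Bike helmet £67.66: sporting goods → 5.5% → £3.72
Tax on sporting goods = £1.08 + £3.72 = £4.80

£4.80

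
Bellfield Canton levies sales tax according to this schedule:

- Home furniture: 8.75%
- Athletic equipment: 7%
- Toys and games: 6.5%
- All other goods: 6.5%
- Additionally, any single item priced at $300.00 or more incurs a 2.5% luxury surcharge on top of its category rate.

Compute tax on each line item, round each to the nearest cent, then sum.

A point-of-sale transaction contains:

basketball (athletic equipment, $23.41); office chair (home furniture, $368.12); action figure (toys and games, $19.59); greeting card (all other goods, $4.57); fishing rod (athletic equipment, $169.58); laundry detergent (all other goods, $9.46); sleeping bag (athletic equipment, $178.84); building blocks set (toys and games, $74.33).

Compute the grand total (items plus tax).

$922.35

Basketball $23.41: athletic equipment → 7% → $1.64
Office chair $368.12: home furniture → 8.75% + 2.5% surcharge = 11.25% → $41.41
Action figure $19.59: toys and games → 6.5% → $1.27
Greeting card $4.57: all other goods → 6.5% → $0.30
Fishing rod $169.58: athletic equipment → 7% → $11.87
Laundry detergent $9.46: all other goods → 6.5% → $0.61
Sleeping bag $178.84: athletic equipment → 7% → $12.52
Building blocks set $74.33: toys and games → 6.5% → $4.83
Subtotal = $847.90; tax = $74.45; total due = $922.35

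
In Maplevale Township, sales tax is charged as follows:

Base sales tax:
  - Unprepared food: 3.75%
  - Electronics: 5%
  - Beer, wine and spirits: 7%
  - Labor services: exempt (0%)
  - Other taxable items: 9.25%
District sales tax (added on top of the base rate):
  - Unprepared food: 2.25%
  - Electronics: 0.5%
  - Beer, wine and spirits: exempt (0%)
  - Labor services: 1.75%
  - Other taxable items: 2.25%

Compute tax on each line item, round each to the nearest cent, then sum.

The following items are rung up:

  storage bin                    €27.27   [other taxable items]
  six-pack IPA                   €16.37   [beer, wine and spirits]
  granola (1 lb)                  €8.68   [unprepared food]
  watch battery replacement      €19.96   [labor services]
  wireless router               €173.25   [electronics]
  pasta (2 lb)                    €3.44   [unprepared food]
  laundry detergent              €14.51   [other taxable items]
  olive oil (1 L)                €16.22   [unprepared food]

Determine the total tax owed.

Storage bin €27.27: other taxable items → 9.25% + 2.25% district = 11.5% → €3.14
Six-pack IPA €16.37: beer, wine and spirits → 7% + 0% district = 7% → €1.15
Granola (1 lb) €8.68: unprepared food → 3.75% + 2.25% district = 6% → €0.52
Watch battery replacement €19.96: labor services → 0% + 1.75% district = 1.75% → €0.35
Wireless router €173.25: electronics → 5% + 0.5% district = 5.5% → €9.53
Pasta (2 lb) €3.44: unprepared food → 3.75% + 2.25% district = 6% → €0.21
Laundry detergent €14.51: other taxable items → 9.25% + 2.25% district = 11.5% → €1.67
Olive oil (1 L) €16.22: unprepared food → 3.75% + 2.25% district = 6% → €0.97
Total tax = €3.14 + €1.15 + €0.52 + €0.35 + €9.53 + €0.21 + €1.67 + €0.97 = €17.54

€17.54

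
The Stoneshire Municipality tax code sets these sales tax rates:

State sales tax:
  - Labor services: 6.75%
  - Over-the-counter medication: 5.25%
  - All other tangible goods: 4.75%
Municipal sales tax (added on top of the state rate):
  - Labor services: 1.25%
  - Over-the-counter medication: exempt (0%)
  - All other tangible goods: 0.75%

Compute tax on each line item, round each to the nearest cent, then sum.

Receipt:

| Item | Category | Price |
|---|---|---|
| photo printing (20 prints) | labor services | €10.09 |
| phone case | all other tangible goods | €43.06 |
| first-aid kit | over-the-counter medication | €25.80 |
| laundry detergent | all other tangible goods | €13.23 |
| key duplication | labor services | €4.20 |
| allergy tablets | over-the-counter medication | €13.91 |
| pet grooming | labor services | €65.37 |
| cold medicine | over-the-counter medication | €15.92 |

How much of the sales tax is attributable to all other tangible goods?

Phone case €43.06: all other tangible goods → 4.75% + 0.75% municipal = 5.5% → €2.37
Laundry detergent €13.23: all other tangible goods → 4.75% + 0.75% municipal = 5.5% → €0.73
Tax on all other tangible goods = €2.37 + €0.73 = €3.10

€3.10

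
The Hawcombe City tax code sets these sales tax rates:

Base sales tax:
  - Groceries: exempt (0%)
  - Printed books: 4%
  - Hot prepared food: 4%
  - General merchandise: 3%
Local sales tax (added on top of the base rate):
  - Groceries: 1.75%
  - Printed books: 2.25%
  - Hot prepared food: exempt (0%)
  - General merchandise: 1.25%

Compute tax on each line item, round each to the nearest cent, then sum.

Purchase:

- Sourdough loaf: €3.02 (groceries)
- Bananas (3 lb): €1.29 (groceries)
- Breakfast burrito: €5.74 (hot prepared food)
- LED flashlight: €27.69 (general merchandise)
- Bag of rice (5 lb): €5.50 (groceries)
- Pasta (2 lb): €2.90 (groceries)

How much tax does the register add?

Sourdough loaf €3.02: groceries → 0% + 1.75% local = 1.75% → €0.05
Bananas (3 lb) €1.29: groceries → 0% + 1.75% local = 1.75% → €0.02
Breakfast burrito €5.74: hot prepared food → 4% + 0% local = 4% → €0.23
LED flashlight €27.69: general merchandise → 3% + 1.25% local = 4.25% → €1.18
Bag of rice (5 lb) €5.50: groceries → 0% + 1.75% local = 1.75% → €0.10
Pasta (2 lb) €2.90: groceries → 0% + 1.75% local = 1.75% → €0.05
Total tax = €0.05 + €0.02 + €0.23 + €1.18 + €0.10 + €0.05 = €1.63

€1.63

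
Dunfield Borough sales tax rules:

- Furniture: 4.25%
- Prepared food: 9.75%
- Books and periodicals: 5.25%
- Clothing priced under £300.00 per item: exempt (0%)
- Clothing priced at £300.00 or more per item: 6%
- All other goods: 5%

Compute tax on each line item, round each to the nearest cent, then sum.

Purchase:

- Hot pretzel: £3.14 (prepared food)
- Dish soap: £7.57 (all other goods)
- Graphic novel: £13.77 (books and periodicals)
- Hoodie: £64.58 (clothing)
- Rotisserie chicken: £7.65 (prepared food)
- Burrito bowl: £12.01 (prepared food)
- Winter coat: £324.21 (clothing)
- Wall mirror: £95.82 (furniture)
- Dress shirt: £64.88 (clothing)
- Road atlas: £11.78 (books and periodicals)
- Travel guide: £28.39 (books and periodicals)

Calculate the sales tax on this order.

Hot pretzel £3.14: prepared food → 9.75% → £0.31
Dish soap £7.57: all other goods → 5% → £0.38
Graphic novel £13.77: books and periodicals → 5.25% → £0.72
Hoodie £64.58: clothing, under £300.00 → 0% → £0.00
Rotisserie chicken £7.65: prepared food → 9.75% → £0.75
Burrito bowl £12.01: prepared food → 9.75% → £1.17
Winter coat £324.21: clothing, £300.00 or more → 6% → £19.45
Wall mirror £95.82: furniture → 4.25% → £4.07
Dress shirt £64.88: clothing, under £300.00 → 0% → £0.00
Road atlas £11.78: books and periodicals → 5.25% → £0.62
Travel guide £28.39: books and periodicals → 5.25% → £1.49
Total tax = £0.31 + £0.38 + £0.72 + £0.75 + £1.17 + £19.45 + £4.07 + £0.62 + £1.49 = £28.96

£28.96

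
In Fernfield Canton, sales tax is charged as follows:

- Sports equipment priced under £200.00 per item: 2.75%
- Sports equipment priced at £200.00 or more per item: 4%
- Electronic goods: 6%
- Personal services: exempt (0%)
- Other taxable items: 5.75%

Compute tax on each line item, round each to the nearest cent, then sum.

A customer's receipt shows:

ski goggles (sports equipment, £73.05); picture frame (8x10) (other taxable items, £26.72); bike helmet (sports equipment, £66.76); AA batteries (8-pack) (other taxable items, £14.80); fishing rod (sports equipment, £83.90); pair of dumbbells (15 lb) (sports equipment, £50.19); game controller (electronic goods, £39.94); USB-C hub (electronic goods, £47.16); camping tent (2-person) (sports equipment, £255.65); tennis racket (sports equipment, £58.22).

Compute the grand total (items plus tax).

£743.38

Ski goggles £73.05: sports equipment, under £200.00 → 2.75% → £2.01
Picture frame (8x10) £26.72: other taxable items → 5.75% → £1.54
Bike helmet £66.76: sports equipment, under £200.00 → 2.75% → £1.84
AA batteries (8-pack) £14.80: other taxable items → 5.75% → £0.85
Fishing rod £83.90: sports equipment, under £200.00 → 2.75% → £2.31
Pair of dumbbells (15 lb) £50.19: sports equipment, under £200.00 → 2.75% → £1.38
Game controller £39.94: electronic goods → 6% → £2.40
USB-C hub £47.16: electronic goods → 6% → £2.83
Camping tent (2-person) £255.65: sports equipment, £200.00 or more → 4% → £10.23
Tennis racket £58.22: sports equipment, under £200.00 → 2.75% → £1.60
Subtotal = £716.39; tax = £26.99; total due = £743.38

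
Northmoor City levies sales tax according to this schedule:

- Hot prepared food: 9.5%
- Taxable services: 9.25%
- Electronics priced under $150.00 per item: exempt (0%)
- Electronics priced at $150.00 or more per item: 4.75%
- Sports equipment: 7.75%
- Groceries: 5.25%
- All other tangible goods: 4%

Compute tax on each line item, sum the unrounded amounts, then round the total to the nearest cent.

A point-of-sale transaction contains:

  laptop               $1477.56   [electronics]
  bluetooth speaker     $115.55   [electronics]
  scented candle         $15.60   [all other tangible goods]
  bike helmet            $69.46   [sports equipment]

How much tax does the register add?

$76.19

Laptop $1477.56: electronics, $150.00 or more → 4.75% → $70.1841
Bluetooth speaker $115.55: electronics, under $150.00 → 0% → $0.00
Scented candle $15.60: all other tangible goods → 4% → $0.624
Bike helmet $69.46: sports equipment → 7.75% → $5.38315
Unrounded tax sum = $76.19125 → $76.19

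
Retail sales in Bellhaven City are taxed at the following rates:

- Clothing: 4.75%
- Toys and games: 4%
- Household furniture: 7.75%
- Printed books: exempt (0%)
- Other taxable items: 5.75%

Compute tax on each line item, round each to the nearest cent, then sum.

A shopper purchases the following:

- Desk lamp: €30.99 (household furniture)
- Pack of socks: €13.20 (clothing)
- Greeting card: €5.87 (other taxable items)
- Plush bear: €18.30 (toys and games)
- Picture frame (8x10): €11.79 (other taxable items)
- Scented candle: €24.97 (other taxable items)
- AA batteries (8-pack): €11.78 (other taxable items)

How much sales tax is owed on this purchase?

Desk lamp €30.99: household furniture → 7.75% → €2.40
Pack of socks €13.20: clothing → 4.75% → €0.63
Greeting card €5.87: other taxable items → 5.75% → €0.34
Plush bear €18.30: toys and games → 4% → €0.73
Picture frame (8x10) €11.79: other taxable items → 5.75% → €0.68
Scented candle €24.97: other taxable items → 5.75% → €1.44
AA batteries (8-pack) €11.78: other taxable items → 5.75% → €0.68
Total tax = €2.40 + €0.63 + €0.34 + €0.73 + €0.68 + €1.44 + €0.68 = €6.90

€6.90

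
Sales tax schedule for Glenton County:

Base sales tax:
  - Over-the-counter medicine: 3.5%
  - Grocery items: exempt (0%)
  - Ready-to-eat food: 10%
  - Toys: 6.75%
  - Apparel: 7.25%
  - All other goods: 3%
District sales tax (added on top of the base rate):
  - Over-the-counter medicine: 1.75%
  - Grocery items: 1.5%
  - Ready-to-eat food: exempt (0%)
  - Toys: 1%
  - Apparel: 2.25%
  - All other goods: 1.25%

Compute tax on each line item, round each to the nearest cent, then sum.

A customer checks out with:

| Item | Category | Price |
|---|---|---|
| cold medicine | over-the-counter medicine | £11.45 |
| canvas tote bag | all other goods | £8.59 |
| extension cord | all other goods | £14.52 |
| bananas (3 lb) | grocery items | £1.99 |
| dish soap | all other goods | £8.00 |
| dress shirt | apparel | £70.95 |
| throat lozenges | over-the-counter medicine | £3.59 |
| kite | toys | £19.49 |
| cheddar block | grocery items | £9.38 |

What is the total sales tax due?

Cold medicine £11.45: over-the-counter medicine → 3.5% + 1.75% district = 5.25% → £0.60
Canvas tote bag £8.59: all other goods → 3% + 1.25% district = 4.25% → £0.37
Extension cord £14.52: all other goods → 3% + 1.25% district = 4.25% → £0.62
Bananas (3 lb) £1.99: grocery items → 0% + 1.5% district = 1.5% → £0.03
Dish soap £8.00: all other goods → 3% + 1.25% district = 4.25% → £0.34
Dress shirt £70.95: apparel → 7.25% + 2.25% district = 9.5% → £6.74
Throat lozenges £3.59: over-the-counter medicine → 3.5% + 1.75% district = 5.25% → £0.19
Kite £19.49: toys → 6.75% + 1% district = 7.75% → £1.51
Cheddar block £9.38: grocery items → 0% + 1.5% district = 1.5% → £0.14
Total tax = £0.60 + £0.37 + £0.62 + £0.03 + £0.34 + £6.74 + £0.19 + £1.51 + £0.14 = £10.54

£10.54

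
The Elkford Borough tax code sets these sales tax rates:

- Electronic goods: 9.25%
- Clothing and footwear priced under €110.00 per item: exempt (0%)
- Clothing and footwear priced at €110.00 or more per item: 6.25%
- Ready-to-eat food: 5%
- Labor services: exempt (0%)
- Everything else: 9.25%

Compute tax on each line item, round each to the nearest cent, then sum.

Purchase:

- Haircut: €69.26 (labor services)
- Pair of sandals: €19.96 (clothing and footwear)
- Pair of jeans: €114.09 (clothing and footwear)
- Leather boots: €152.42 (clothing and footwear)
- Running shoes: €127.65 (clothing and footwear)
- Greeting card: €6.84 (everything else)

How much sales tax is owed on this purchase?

€25.27

Haircut €69.26: labor services → 0% → €0.00
Pair of sandals €19.96: clothing and footwear, under €110.00 → 0% → €0.00
Pair of jeans €114.09: clothing and footwear, €110.00 or more → 6.25% → €7.13
Leather boots €152.42: clothing and footwear, €110.00 or more → 6.25% → €9.53
Running shoes €127.65: clothing and footwear, €110.00 or more → 6.25% → €7.98
Greeting card €6.84: everything else → 9.25% → €0.63
Total tax = €7.13 + €9.53 + €7.98 + €0.63 = €25.27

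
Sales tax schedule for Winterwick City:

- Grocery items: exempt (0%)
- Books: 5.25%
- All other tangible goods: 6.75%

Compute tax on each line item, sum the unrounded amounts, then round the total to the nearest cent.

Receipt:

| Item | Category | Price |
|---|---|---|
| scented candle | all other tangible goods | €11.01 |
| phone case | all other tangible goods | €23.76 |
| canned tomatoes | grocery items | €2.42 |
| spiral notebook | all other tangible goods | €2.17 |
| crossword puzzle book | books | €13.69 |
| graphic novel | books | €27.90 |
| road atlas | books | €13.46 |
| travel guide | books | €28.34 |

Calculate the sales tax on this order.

€6.87

Scented candle €11.01: all other tangible goods → 6.75% → €0.743175
Phone case €23.76: all other tangible goods → 6.75% → €1.6038
Canned tomatoes €2.42: grocery items → 0% → €0.00
Spiral notebook €2.17: all other tangible goods → 6.75% → €0.146475
Crossword puzzle book €13.69: books → 5.25% → €0.718725
Graphic novel €27.90: books → 5.25% → €1.46475
Road atlas €13.46: books → 5.25% → €0.70665
Travel guide €28.34: books → 5.25% → €1.48785
Unrounded tax sum = €6.871425 → €6.87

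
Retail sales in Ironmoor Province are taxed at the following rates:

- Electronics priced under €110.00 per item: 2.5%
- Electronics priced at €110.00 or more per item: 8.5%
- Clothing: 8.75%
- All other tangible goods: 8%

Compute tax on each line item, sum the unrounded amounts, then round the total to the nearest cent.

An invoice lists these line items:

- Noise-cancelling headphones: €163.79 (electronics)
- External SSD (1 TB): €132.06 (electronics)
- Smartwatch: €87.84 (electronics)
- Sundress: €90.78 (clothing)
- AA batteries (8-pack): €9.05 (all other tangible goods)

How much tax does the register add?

€36.01

Noise-cancelling headphones €163.79: electronics, €110.00 or more → 8.5% → €13.92215
External SSD (1 TB) €132.06: electronics, €110.00 or more → 8.5% → €11.2251
Smartwatch €87.84: electronics, under €110.00 → 2.5% → €2.196
Sundress €90.78: clothing → 8.75% → €7.94325
AA batteries (8-pack) €9.05: all other tangible goods → 8% → €0.724
Unrounded tax sum = €36.0105 → €36.01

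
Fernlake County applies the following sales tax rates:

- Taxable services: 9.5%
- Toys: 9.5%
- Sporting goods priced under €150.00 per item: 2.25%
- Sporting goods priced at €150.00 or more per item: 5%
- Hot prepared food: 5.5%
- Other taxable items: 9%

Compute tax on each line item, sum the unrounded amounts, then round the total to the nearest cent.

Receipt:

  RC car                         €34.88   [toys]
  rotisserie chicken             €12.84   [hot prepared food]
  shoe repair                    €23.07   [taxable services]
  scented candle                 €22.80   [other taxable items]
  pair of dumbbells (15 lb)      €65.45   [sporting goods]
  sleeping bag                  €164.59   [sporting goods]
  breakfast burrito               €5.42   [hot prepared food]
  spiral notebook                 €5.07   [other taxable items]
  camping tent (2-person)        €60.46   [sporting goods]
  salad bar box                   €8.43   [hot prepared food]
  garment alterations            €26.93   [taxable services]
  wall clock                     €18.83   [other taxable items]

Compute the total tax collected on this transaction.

€24.80

RC car €34.88: toys → 9.5% → €3.3136
Rotisserie chicken €12.84: hot prepared food → 5.5% → €0.7062
Shoe repair €23.07: taxable services → 9.5% → €2.19165
Scented candle €22.80: other taxable items → 9% → €2.052
Pair of dumbbells (15 lb) €65.45: sporting goods, under €150.00 → 2.25% → €1.472625
Sleeping bag €164.59: sporting goods, €150.00 or more → 5% → €8.2295
Breakfast burrito €5.42: hot prepared food → 5.5% → €0.2981
Spiral notebook €5.07: other taxable items → 9% → €0.4563
Camping tent (2-person) €60.46: sporting goods, under €150.00 → 2.25% → €1.36035
Salad bar box €8.43: hot prepared food → 5.5% → €0.46365
Garment alterations €26.93: taxable services → 9.5% → €2.55835
Wall clock €18.83: other taxable items → 9% → €1.6947
Unrounded tax sum = €24.797025 → €24.80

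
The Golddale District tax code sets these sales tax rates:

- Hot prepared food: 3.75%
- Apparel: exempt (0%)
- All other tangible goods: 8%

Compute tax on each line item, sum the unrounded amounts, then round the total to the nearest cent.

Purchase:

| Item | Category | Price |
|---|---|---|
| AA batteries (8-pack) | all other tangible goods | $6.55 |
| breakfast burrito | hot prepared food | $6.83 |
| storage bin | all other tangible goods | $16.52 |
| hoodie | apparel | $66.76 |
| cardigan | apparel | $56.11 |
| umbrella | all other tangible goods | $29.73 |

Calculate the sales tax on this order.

AA batteries (8-pack) $6.55: all other tangible goods → 8% → $0.524
Breakfast burrito $6.83: hot prepared food → 3.75% → $0.256125
Storage bin $16.52: all other tangible goods → 8% → $1.3216
Hoodie $66.76: apparel → 0% → $0.00
Cardigan $56.11: apparel → 0% → $0.00
Umbrella $29.73: all other tangible goods → 8% → $2.3784
Unrounded tax sum = $4.480125 → $4.48

$4.48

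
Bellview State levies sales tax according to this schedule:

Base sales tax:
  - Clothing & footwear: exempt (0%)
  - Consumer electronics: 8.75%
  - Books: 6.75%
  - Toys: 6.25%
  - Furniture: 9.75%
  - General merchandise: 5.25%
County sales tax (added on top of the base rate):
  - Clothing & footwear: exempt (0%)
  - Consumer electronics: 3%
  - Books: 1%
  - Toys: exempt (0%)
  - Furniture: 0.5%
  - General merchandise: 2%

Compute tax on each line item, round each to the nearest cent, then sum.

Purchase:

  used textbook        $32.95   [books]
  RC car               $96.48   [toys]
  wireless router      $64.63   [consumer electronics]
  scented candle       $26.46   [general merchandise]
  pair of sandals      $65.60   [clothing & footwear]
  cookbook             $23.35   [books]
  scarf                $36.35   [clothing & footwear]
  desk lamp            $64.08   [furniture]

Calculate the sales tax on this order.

Used textbook $32.95: books → 6.75% + 1% county = 7.75% → $2.55
RC car $96.48: toys → 6.25% + 0% county = 6.25% → $6.03
Wireless router $64.63: consumer electronics → 8.75% + 3% county = 11.75% → $7.59
Scented candle $26.46: general merchandise → 5.25% + 2% county = 7.25% → $1.92
Pair of sandals $65.60: clothing & footwear → 0% + 0% county = 0% → $0.00
Cookbook $23.35: books → 6.75% + 1% county = 7.75% → $1.81
Scarf $36.35: clothing & footwear → 0% + 0% county = 0% → $0.00
Desk lamp $64.08: furniture → 9.75% + 0.5% county = 10.25% → $6.57
Total tax = $2.55 + $6.03 + $7.59 + $1.92 + $1.81 + $6.57 = $26.47

$26.47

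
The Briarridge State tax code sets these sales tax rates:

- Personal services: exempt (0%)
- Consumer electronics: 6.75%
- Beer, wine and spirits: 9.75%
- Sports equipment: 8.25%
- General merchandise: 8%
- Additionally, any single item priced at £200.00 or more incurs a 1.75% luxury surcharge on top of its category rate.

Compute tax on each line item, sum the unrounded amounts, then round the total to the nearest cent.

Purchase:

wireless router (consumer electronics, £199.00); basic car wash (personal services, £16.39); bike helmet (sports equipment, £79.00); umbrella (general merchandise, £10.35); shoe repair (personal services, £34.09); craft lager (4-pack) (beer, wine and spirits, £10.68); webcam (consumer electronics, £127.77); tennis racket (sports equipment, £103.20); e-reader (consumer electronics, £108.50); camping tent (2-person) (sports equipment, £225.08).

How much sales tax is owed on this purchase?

£68.79

Wireless router £199.00: consumer electronics → 6.75% → £13.4325
Basic car wash £16.39: personal services → 0% → £0.00
Bike helmet £79.00: sports equipment → 8.25% → £6.5175
Umbrella £10.35: general merchandise → 8% → £0.828
Shoe repair £34.09: personal services → 0% → £0.00
Craft lager (4-pack) £10.68: beer, wine and spirits → 9.75% → £1.0413
Webcam £127.77: consumer electronics → 6.75% → £8.624475
Tennis racket £103.20: sports equipment → 8.25% → £8.514
E-reader £108.50: consumer electronics → 6.75% → £7.32375
Camping tent (2-person) £225.08: sports equipment → 8.25% + 1.75% surcharge = 10% → £22.508
Unrounded tax sum = £68.789525 → £68.79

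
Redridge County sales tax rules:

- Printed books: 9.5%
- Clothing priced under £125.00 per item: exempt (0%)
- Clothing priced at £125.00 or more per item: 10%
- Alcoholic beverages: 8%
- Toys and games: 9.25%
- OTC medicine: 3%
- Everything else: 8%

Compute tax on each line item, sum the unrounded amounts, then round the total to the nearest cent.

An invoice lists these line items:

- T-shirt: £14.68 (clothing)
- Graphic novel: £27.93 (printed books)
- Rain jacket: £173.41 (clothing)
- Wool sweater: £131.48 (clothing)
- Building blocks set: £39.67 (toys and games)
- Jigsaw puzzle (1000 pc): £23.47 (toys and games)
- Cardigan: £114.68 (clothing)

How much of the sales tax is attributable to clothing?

£30.49

T-shirt £14.68: clothing, under £125.00 → 0% → £0.00
Rain jacket £173.41: clothing, £125.00 or more → 10% → £17.341
Wool sweater £131.48: clothing, £125.00 or more → 10% → £13.148
Cardigan £114.68: clothing, under £125.00 → 0% → £0.00
Tax on clothing: unrounded sum = £30.489 → £30.49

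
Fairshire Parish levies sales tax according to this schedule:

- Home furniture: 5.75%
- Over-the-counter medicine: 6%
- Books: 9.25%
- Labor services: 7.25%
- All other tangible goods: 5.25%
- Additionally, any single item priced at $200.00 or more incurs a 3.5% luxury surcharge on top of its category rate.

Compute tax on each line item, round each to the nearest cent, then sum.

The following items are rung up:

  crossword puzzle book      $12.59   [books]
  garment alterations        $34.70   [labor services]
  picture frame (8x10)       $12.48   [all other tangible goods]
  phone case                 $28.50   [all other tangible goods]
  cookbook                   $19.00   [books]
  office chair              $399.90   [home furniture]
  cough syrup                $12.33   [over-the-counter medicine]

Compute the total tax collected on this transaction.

$45.33

Crossword puzzle book $12.59: books → 9.25% → $1.16
Garment alterations $34.70: labor services → 7.25% → $2.52
Picture frame (8x10) $12.48: all other tangible goods → 5.25% → $0.66
Phone case $28.50: all other tangible goods → 5.25% → $1.50
Cookbook $19.00: books → 9.25% → $1.76
Office chair $399.90: home furniture → 5.75% + 3.5% surcharge = 9.25% → $36.99
Cough syrup $12.33: over-the-counter medicine → 6% → $0.74
Total tax = $1.16 + $2.52 + $0.66 + $1.50 + $1.76 + $36.99 + $0.74 = $45.33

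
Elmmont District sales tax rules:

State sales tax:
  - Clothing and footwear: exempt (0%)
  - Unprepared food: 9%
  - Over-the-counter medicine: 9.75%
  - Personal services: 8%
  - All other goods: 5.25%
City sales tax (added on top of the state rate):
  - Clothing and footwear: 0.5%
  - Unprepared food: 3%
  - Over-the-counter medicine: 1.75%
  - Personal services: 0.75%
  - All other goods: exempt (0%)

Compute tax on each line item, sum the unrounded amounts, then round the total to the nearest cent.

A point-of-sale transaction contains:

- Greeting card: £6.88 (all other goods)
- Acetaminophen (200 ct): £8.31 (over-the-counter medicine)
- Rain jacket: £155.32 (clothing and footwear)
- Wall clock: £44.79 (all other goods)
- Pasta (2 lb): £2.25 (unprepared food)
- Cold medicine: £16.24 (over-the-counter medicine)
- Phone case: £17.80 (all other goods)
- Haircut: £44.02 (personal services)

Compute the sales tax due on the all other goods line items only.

Greeting card £6.88: all other goods → 5.25% + 0% city = 5.25% → £0.3612
Wall clock £44.79: all other goods → 5.25% + 0% city = 5.25% → £2.351475
Phone case £17.80: all other goods → 5.25% + 0% city = 5.25% → £0.9345
Tax on all other goods: unrounded sum = £3.647175 → £3.65

£3.65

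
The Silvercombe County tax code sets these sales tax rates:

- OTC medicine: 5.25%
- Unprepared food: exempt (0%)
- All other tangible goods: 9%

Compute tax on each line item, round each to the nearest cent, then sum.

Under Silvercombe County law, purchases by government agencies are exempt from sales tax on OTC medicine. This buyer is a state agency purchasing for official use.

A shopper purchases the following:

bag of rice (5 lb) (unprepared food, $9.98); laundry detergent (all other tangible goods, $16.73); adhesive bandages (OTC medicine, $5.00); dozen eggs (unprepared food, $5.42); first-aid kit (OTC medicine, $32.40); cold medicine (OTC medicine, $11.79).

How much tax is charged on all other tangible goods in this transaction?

Laundry detergent $16.73: all other tangible goods → 9% → $1.51
Tax on all other tangible goods = $1.51

$1.51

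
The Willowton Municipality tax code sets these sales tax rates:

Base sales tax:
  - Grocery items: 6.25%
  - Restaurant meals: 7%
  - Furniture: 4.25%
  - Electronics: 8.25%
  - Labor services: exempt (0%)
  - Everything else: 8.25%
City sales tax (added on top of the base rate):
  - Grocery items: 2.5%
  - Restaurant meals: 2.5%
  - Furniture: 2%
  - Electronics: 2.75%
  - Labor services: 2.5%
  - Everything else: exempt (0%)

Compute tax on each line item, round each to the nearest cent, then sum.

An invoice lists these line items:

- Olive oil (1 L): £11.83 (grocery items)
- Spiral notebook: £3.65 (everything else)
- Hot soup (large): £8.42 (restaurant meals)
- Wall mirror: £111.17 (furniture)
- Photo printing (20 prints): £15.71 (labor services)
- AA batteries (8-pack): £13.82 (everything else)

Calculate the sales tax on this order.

Olive oil (1 L) £11.83: grocery items → 6.25% + 2.5% city = 8.75% → £1.04
Spiral notebook £3.65: everything else → 8.25% + 0% city = 8.25% → £0.30
Hot soup (large) £8.42: restaurant meals → 7% + 2.5% city = 9.5% → £0.80
Wall mirror £111.17: furniture → 4.25% + 2% city = 6.25% → £6.95
Photo printing (20 prints) £15.71: labor services → 0% + 2.5% city = 2.5% → £0.39
AA batteries (8-pack) £13.82: everything else → 8.25% + 0% city = 8.25% → £1.14
Total tax = £1.04 + £0.30 + £0.80 + £6.95 + £0.39 + £1.14 = £10.62

£10.62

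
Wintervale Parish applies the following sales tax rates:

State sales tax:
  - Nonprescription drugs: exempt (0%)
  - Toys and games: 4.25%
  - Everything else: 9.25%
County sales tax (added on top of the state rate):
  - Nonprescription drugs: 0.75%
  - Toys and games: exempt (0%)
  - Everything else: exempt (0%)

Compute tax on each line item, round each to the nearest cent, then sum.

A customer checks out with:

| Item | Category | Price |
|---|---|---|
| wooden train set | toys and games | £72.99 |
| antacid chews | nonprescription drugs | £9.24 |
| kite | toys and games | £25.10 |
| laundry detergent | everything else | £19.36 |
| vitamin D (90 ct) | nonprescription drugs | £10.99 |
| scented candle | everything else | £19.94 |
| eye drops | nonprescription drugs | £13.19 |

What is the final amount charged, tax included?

Wooden train set £72.99: toys and games → 4.25% + 0% county = 4.25% → £3.10
Antacid chews £9.24: nonprescription drugs → 0% + 0.75% county = 0.75% → £0.07
Kite £25.10: toys and games → 4.25% + 0% county = 4.25% → £1.07
Laundry detergent £19.36: everything else → 9.25% + 0% county = 9.25% → £1.79
Vitamin D (90 ct) £10.99: nonprescription drugs → 0% + 0.75% county = 0.75% → £0.08
Scented candle £19.94: everything else → 9.25% + 0% county = 9.25% → £1.84
Eye drops £13.19: nonprescription drugs → 0% + 0.75% county = 0.75% → £0.10
Subtotal = £170.81; tax = £8.05; total due = £178.86

£178.86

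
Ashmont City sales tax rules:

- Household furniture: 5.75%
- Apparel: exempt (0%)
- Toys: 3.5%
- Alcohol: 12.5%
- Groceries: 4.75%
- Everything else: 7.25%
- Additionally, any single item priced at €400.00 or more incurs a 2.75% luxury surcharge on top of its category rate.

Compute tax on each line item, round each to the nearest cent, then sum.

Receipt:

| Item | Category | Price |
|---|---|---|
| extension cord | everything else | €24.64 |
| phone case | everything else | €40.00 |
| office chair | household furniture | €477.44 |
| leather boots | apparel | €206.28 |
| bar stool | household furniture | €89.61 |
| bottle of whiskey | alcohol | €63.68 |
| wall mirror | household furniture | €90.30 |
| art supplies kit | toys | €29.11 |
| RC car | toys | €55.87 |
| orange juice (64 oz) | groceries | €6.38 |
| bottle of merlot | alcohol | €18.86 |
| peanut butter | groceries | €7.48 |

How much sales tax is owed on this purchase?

€69.57

Extension cord €24.64: everything else → 7.25% → €1.79
Phone case €40.00: everything else → 7.25% → €2.90
Office chair €477.44: household furniture → 5.75% + 2.75% surcharge = 8.5% → €40.58
Leather boots €206.28: apparel → 0% → €0.00
Bar stool €89.61: household furniture → 5.75% → €5.15
Bottle of whiskey €63.68: alcohol → 12.5% → €7.96
Wall mirror €90.30: household furniture → 5.75% → €5.19
Art supplies kit €29.11: toys → 3.5% → €1.02
RC car €55.87: toys → 3.5% → €1.96
Orange juice (64 oz) €6.38: groceries → 4.75% → €0.30
Bottle of merlot €18.86: alcohol → 12.5% → €2.36
Peanut butter €7.48: groceries → 4.75% → €0.36
Total tax = €1.79 + €2.90 + €40.58 + €5.15 + €7.96 + €5.19 + €1.02 + €1.96 + €0.30 + €2.36 + €0.36 = €69.57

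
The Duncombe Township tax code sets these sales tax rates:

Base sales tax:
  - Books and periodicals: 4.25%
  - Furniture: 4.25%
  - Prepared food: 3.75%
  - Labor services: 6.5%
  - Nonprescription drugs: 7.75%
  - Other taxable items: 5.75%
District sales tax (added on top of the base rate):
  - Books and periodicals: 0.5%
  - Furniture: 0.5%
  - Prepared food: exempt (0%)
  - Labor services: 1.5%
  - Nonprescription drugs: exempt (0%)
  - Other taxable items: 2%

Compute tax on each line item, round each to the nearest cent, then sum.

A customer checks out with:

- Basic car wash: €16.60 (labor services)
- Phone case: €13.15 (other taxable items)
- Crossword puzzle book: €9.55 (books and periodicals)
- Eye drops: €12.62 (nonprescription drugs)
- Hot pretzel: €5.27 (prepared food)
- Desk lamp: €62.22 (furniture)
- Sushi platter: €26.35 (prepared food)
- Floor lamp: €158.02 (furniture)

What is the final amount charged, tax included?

€319.22

Basic car wash €16.60: labor services → 6.5% + 1.5% district = 8% → €1.33
Phone case €13.15: other taxable items → 5.75% + 2% district = 7.75% → €1.02
Crossword puzzle book €9.55: books and periodicals → 4.25% + 0.5% district = 4.75% → €0.45
Eye drops €12.62: nonprescription drugs → 7.75% + 0% district = 7.75% → €0.98
Hot pretzel €5.27: prepared food → 3.75% + 0% district = 3.75% → €0.20
Desk lamp €62.22: furniture → 4.25% + 0.5% district = 4.75% → €2.96
Sushi platter €26.35: prepared food → 3.75% + 0% district = 3.75% → €0.99
Floor lamp €158.02: furniture → 4.25% + 0.5% district = 4.75% → €7.51
Subtotal = €303.78; tax = €15.44; total due = €319.22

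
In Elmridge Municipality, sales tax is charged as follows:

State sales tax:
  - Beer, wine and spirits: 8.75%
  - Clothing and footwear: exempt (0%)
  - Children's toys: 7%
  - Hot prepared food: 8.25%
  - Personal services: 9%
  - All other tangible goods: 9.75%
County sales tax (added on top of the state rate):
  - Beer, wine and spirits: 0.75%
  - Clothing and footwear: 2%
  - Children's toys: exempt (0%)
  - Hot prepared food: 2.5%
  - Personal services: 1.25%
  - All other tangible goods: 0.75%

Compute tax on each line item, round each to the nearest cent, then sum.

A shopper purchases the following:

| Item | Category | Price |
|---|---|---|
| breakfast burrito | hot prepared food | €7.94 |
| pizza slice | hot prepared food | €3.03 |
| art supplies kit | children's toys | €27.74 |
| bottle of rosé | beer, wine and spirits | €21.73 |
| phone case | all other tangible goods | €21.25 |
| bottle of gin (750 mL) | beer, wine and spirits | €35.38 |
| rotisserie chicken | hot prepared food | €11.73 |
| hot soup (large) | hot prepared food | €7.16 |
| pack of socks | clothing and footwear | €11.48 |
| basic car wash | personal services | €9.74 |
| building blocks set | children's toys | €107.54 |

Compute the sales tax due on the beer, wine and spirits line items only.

Bottle of rosé €21.73: beer, wine and spirits → 8.75% + 0.75% county = 9.5% → €2.06
Bottle of gin (750 mL) €35.38: beer, wine and spirits → 8.75% + 0.75% county = 9.5% → €3.36
Tax on beer, wine and spirits = €2.06 + €3.36 = €5.42

€5.42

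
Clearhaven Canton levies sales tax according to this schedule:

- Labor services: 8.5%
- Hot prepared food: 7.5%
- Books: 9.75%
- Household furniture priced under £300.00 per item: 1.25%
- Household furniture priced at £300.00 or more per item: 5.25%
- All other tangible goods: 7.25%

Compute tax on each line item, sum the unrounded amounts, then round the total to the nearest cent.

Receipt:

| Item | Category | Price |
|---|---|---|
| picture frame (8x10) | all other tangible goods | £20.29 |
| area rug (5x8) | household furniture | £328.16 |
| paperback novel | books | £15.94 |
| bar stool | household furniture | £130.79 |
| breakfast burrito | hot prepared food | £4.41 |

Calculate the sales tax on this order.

Picture frame (8x10) £20.29: all other tangible goods → 7.25% → £1.471025
Area rug (5x8) £328.16: household furniture, £300.00 or more → 5.25% → £17.2284
Paperback novel £15.94: books → 9.75% → £1.55415
Bar stool £130.79: household furniture, under £300.00 → 1.25% → £1.634875
Breakfast burrito £4.41: hot prepared food → 7.5% → £0.33075
Unrounded tax sum = £22.2192 → £22.22

£22.22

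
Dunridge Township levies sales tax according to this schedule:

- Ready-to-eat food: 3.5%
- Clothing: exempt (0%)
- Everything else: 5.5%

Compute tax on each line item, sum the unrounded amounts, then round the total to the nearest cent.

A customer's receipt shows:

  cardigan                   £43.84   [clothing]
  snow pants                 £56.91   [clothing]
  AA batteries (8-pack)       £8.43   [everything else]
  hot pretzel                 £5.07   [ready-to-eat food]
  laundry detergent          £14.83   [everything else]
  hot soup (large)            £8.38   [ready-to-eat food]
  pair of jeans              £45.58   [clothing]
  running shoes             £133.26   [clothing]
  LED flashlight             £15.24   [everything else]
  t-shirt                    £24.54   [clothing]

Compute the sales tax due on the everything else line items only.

£2.12

AA batteries (8-pack) £8.43: everything else → 5.5% → £0.46365
Laundry detergent £14.83: everything else → 5.5% → £0.81565
LED flashlight £15.24: everything else → 5.5% → £0.8382
Tax on everything else: unrounded sum = £2.1175 → £2.12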